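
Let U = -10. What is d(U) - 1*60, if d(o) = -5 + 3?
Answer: -62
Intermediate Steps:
d(o) = -2
d(U) - 1*60 = -2 - 1*60 = -2 - 60 = -62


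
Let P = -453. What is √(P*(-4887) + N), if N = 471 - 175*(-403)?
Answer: √2284807 ≈ 1511.6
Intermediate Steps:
N = 70996 (N = 471 + 70525 = 70996)
√(P*(-4887) + N) = √(-453*(-4887) + 70996) = √(2213811 + 70996) = √2284807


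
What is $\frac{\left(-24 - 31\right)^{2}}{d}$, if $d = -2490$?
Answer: $- \frac{605}{498} \approx -1.2149$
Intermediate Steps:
$\frac{\left(-24 - 31\right)^{2}}{d} = \frac{\left(-24 - 31\right)^{2}}{-2490} = \left(-55\right)^{2} \left(- \frac{1}{2490}\right) = 3025 \left(- \frac{1}{2490}\right) = - \frac{605}{498}$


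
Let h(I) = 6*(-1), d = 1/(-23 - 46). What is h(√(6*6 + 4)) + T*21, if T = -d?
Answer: -131/23 ≈ -5.6956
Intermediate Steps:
d = -1/69 (d = 1/(-69) = -1/69 ≈ -0.014493)
h(I) = -6
T = 1/69 (T = -1*(-1/69) = 1/69 ≈ 0.014493)
h(√(6*6 + 4)) + T*21 = -6 + (1/69)*21 = -6 + 7/23 = -131/23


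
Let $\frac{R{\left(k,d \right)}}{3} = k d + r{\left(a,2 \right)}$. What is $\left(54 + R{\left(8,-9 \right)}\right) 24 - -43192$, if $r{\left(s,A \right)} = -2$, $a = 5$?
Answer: $39160$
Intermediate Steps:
$R{\left(k,d \right)} = -6 + 3 d k$ ($R{\left(k,d \right)} = 3 \left(k d - 2\right) = 3 \left(d k - 2\right) = 3 \left(-2 + d k\right) = -6 + 3 d k$)
$\left(54 + R{\left(8,-9 \right)}\right) 24 - -43192 = \left(54 + \left(-6 + 3 \left(-9\right) 8\right)\right) 24 - -43192 = \left(54 - 222\right) 24 + 43192 = \left(-168\right) 24 + 43192 = -4032 + 43192 = 39160$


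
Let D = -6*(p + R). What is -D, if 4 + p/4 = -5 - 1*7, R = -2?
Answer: -396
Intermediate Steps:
p = -64 (p = -16 + 4*(-5 - 1*7) = -16 + 4*(-5 - 7) = -16 + 4*(-12) = -16 - 48 = -64)
D = 396 (D = -6*(-64 - 2) = -6*(-66) = 396)
-D = -1*396 = -396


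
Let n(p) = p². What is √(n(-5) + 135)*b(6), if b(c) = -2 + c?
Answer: 16*√10 ≈ 50.596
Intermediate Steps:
√(n(-5) + 135)*b(6) = √((-5)² + 135)*(-2 + 6) = √(25 + 135)*4 = √160*4 = (4*√10)*4 = 16*√10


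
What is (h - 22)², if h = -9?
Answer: 961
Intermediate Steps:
(h - 22)² = (-9 - 22)² = (-31)² = 961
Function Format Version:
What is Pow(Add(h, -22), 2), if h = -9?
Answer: 961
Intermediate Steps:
Pow(Add(h, -22), 2) = Pow(Add(-9, -22), 2) = Pow(-31, 2) = 961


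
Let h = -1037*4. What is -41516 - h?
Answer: -37368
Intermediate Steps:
h = -4148
-41516 - h = -41516 - 1*(-4148) = -41516 + 4148 = -37368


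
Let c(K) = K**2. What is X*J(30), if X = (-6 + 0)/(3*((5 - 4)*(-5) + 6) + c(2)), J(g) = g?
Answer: -180/7 ≈ -25.714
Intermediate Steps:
X = -6/7 (X = (-6 + 0)/(3*((5 - 4)*(-5) + 6) + 2**2) = -6/(3*(1*(-5) + 6) + 4) = -6/(3*(-5 + 6) + 4) = -6/(3*1 + 4) = -6/(3 + 4) = -6/7 ≈ -0.85714)
X*J(30) = -6/7*30 = -180/7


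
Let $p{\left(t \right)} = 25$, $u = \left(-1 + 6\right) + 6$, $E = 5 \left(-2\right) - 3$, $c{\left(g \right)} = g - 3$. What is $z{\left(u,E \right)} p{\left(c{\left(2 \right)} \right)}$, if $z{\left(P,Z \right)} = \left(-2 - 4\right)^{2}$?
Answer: $900$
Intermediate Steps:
$c{\left(g \right)} = -3 + g$ ($c{\left(g \right)} = g - 3 = -3 + g$)
$E = -13$ ($E = -10 - 3 = -13$)
$u = 11$ ($u = 5 + 6 = 11$)
$z{\left(P,Z \right)} = 36$ ($z{\left(P,Z \right)} = \left(-6\right)^{2} = 36$)
$z{\left(u,E \right)} p{\left(c{\left(2 \right)} \right)} = 36 \cdot 25 = 900$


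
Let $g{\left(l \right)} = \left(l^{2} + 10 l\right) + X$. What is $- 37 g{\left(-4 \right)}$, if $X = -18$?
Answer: $1554$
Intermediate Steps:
$g{\left(l \right)} = -18 + l^{2} + 10 l$ ($g{\left(l \right)} = \left(l^{2} + 10 l\right) - 18 = -18 + l^{2} + 10 l$)
$- 37 g{\left(-4 \right)} = - 37 \left(-18 + \left(-4\right)^{2} + 10 \left(-4\right)\right) = - 37 \left(-18 + 16 - 40\right) = \left(-37\right) \left(-42\right) = 1554$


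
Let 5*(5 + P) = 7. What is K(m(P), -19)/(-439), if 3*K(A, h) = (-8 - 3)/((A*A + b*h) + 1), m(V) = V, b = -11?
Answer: 275/7340958 ≈ 3.7461e-5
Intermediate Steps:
P = -18/5 (P = -5 + (⅕)*7 = -5 + 7/5 = -18/5 ≈ -3.6000)
K(A, h) = -11/(3*(1 + A² - 11*h)) (K(A, h) = ((-8 - 3)/((A*A - 11*h) + 1))/3 = (-11/((A² - 11*h) + 1))/3 = (-11/(1 + A² - 11*h))/3 = -11/(3*(1 + A² - 11*h)))
K(m(P), -19)/(-439) = (11/(3*(-1 - (-18/5)² + 11*(-19))))/(-439) = -11/(1317*(-1 - 1*324/25 - 209)) = -11/(1317*(-1 - 324/25 - 209)) = -11/(1317*(-5574/25)) = -11*(-25)/(1317*5574) = -1/439*(-275/16722) = 275/7340958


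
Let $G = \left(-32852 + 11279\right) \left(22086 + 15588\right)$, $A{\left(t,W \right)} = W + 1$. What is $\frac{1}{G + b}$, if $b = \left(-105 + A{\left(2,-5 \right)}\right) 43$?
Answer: $- \frac{1}{812745889} \approx -1.2304 \cdot 10^{-9}$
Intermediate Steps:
$A{\left(t,W \right)} = 1 + W$
$b = -4687$ ($b = \left(-105 + \left(1 - 5\right)\right) 43 = \left(-105 - 4\right) 43 = \left(-109\right) 43 = -4687$)
$G = -812741202$ ($G = \left(-21573\right) 37674 = -812741202$)
$\frac{1}{G + b} = \frac{1}{-812741202 - 4687} = \frac{1}{-812745889} = - \frac{1}{812745889}$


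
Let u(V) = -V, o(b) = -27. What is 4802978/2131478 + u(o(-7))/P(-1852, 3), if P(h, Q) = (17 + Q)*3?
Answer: 57621431/21314780 ≈ 2.7034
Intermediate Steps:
P(h, Q) = 51 + 3*Q
4802978/2131478 + u(o(-7))/P(-1852, 3) = 4802978/2131478 + (-1*(-27))/(51 + 3*3) = 4802978*(1/2131478) + 27/(51 + 9) = 2401489/1065739 + 27/60 = 2401489/1065739 + 27*(1/60) = 2401489/1065739 + 9/20 = 57621431/21314780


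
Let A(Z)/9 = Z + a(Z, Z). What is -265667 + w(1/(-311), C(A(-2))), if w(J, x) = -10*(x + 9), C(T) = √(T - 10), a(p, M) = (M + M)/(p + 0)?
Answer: -265757 - 10*I*√10 ≈ -2.6576e+5 - 31.623*I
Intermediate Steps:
a(p, M) = 2*M/p (a(p, M) = (2*M)/p = 2*M/p)
A(Z) = 18 + 9*Z (A(Z) = 9*(Z + 2*Z/Z) = 9*(Z + 2) = 9*(2 + Z) = 18 + 9*Z)
C(T) = √(-10 + T)
w(J, x) = -90 - 10*x (w(J, x) = -10*(9 + x) = -90 - 10*x)
-265667 + w(1/(-311), C(A(-2))) = -265667 + (-90 - 10*√(-10 + (18 + 9*(-2)))) = -265667 + (-90 - 10*√(-10 + (18 - 18))) = -265667 + (-90 - 10*√(-10 + 0)) = -265667 + (-90 - 10*I*√10) = -265757 - 10*I*√10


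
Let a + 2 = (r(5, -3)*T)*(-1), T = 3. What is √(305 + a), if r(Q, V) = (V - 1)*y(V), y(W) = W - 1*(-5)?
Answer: √327 ≈ 18.083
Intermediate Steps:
y(W) = 5 + W (y(W) = W + 5 = 5 + W)
r(Q, V) = (-1 + V)*(5 + V) (r(Q, V) = (V - 1)*(5 + V) = (-1 + V)*(5 + V))
a = 22 (a = -2 + (((-1 - 3)*(5 - 3))*3)*(-1) = -2 + (-4*2*3)*(-1) = -2 - 8*3*(-1) = -2 - 24*(-1) = -2 + 24 = 22)
√(305 + a) = √(305 + 22) = √327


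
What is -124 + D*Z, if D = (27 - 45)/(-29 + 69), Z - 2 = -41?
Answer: -2129/20 ≈ -106.45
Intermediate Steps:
Z = -39 (Z = 2 - 41 = -39)
D = -9/20 (D = -18/40 = -18*1/40 = -9/20 ≈ -0.45000)
-124 + D*Z = -124 - 9/20*(-39) = -124 + 351/20 = -2129/20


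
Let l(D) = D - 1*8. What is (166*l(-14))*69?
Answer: -251988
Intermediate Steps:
l(D) = -8 + D (l(D) = D - 8 = -8 + D)
(166*l(-14))*69 = (166*(-8 - 14))*69 = (166*(-22))*69 = -3652*69 = -251988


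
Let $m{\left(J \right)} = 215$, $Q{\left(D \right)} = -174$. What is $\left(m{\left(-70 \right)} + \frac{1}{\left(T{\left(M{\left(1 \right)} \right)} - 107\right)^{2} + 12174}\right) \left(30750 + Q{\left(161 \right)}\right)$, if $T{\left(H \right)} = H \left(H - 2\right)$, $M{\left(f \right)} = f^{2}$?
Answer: $\frac{26117871416}{3973} \approx 6.5738 \cdot 10^{6}$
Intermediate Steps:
$T{\left(H \right)} = H \left(-2 + H\right)$
$\left(m{\left(-70 \right)} + \frac{1}{\left(T{\left(M{\left(1 \right)} \right)} - 107\right)^{2} + 12174}\right) \left(30750 + Q{\left(161 \right)}\right) = \left(215 + \frac{1}{\left(1^{2} \left(-2 + 1^{2}\right) - 107\right)^{2} + 12174}\right) \left(30750 - 174\right) = \left(215 + \frac{1}{\left(1 \left(-2 + 1\right) - 107\right)^{2} + 12174}\right) 30576 = \left(215 + \frac{1}{\left(1 \left(-1\right) - 107\right)^{2} + 12174}\right) 30576 = \left(215 + \frac{1}{\left(-1 - 107\right)^{2} + 12174}\right) 30576 = \left(215 + \frac{1}{\left(-108\right)^{2} + 12174}\right) 30576 = \left(215 + \frac{1}{11664 + 12174}\right) 30576 = \left(215 + \frac{1}{23838}\right) 30576 = \frac{5125171}{23838} \cdot 30576 = \frac{26117871416}{3973}$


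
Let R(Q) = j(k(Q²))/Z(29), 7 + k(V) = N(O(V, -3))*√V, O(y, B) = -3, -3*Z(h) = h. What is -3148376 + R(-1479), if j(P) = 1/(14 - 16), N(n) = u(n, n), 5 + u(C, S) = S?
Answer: -182605805/58 ≈ -3.1484e+6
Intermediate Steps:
u(C, S) = -5 + S
Z(h) = -h/3
N(n) = -5 + n
k(V) = -7 - 8*√V (k(V) = -7 + (-5 - 3)*√V = -7 - 8*√V)
j(P) = -½ (j(P) = 1/(-2) = -½)
R(Q) = 3/58 (R(Q) = -1/(2*((-⅓*29))) = -1/(2*(-29/3)) = -½*(-3/29) = 3/58)
-3148376 + R(-1479) = -3148376 + 3/58 = -182605805/58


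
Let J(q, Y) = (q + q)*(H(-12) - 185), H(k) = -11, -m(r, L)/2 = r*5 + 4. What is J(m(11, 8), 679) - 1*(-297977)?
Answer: 344233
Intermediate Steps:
m(r, L) = -8 - 10*r (m(r, L) = -2*(r*5 + 4) = -2*(5*r + 4) = -2*(4 + 5*r) = -8 - 10*r)
J(q, Y) = -392*q (J(q, Y) = (q + q)*(-11 - 185) = (2*q)*(-196) = -392*q)
J(m(11, 8), 679) - 1*(-297977) = -392*(-8 - 10*11) - 1*(-297977) = -392*(-8 - 110) + 297977 = -392*(-118) + 297977 = 46256 + 297977 = 344233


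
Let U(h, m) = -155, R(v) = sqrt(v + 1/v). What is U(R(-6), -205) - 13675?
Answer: -13830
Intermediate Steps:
U(R(-6), -205) - 13675 = -155 - 13675 = -13830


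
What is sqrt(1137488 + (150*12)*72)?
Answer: 4*sqrt(79193) ≈ 1125.7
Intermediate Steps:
sqrt(1137488 + (150*12)*72) = sqrt(1137488 + 1800*72) = sqrt(1137488 + 129600) = sqrt(1267088) = 4*sqrt(79193)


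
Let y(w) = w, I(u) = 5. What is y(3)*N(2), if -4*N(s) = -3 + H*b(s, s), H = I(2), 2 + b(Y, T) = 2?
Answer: 9/4 ≈ 2.2500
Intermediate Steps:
b(Y, T) = 0 (b(Y, T) = -2 + 2 = 0)
H = 5
N(s) = ¾ (N(s) = -(-3 + 5*0)/4 = -(-3 + 0)/4 = -¼*(-3) = ¾)
y(3)*N(2) = 3*(¾) = 9/4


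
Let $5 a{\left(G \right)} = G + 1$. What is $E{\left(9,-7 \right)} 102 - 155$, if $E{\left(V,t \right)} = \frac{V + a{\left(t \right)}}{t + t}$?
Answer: $- \frac{7414}{35} \approx -211.83$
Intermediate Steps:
$a{\left(G \right)} = \frac{1}{5} + \frac{G}{5}$ ($a{\left(G \right)} = \frac{G + 1}{5} = \frac{1 + G}{5} = \frac{1}{5} + \frac{G}{5}$)
$E{\left(V,t \right)} = \frac{\frac{1}{5} + V + \frac{t}{5}}{2 t}$ ($E{\left(V,t \right)} = \frac{V + \left(\frac{1}{5} + \frac{t}{5}\right)}{t + t} = \frac{\frac{1}{5} + V + \frac{t}{5}}{2 t}$)
$E{\left(9,-7 \right)} 102 - 155 = \frac{1 - 7 + 5 \cdot 9}{10 \left(-7\right)} 102 - 155 = \frac{1}{10} \left(- \frac{1}{7}\right) \left(1 - 7 + 45\right) 102 - 155 = \frac{1}{10} \left(- \frac{1}{7}\right) 39 \cdot 102 - 155 = \left(- \frac{39}{70}\right) 102 - 155 = - \frac{1989}{35} - 155 = - \frac{7414}{35}$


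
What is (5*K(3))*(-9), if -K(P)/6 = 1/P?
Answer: 90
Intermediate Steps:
K(P) = -6/P
(5*K(3))*(-9) = (5*(-6/3))*(-9) = (5*(-6*⅓))*(-9) = (5*(-2))*(-9) = -10*(-9) = 90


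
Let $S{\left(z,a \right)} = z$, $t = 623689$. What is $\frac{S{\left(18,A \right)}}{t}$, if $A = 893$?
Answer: $\frac{18}{623689} \approx 2.8861 \cdot 10^{-5}$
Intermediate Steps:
$\frac{S{\left(18,A \right)}}{t} = \frac{18}{623689}$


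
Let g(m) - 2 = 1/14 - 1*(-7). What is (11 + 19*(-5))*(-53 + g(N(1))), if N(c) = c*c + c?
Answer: 3690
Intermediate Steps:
N(c) = c + c**2 (N(c) = c**2 + c = c + c**2)
g(m) = 127/14 (g(m) = 2 + (1/14 - 1*(-7)) = 2 + (1/14 + 7) = 2 + 99/14 = 127/14)
(11 + 19*(-5))*(-53 + g(N(1))) = (11 + 19*(-5))*(-53 + 127/14) = (11 - 95)*(-615/14) = -84*(-615/14) = 3690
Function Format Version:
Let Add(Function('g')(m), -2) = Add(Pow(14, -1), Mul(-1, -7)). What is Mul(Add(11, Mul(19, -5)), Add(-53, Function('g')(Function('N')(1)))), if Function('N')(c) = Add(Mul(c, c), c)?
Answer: 3690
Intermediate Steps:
Function('N')(c) = Add(c, Pow(c, 2)) (Function('N')(c) = Add(Pow(c, 2), c) = Add(c, Pow(c, 2)))
Function('g')(m) = Rational(127, 14) (Function('g')(m) = Add(2, Add(Pow(14, -1), Mul(-1, -7))) = Add(2, Add(Rational(1, 14), 7)) = Add(2, Rational(99, 14)) = Rational(127, 14))
Mul(Add(11, Mul(19, -5)), Add(-53, Function('g')(Function('N')(1)))) = Mul(Add(11, Mul(19, -5)), Add(-53, Rational(127, 14))) = Mul(Add(11, -95), Rational(-615, 14)) = Mul(-84, Rational(-615, 14)) = 3690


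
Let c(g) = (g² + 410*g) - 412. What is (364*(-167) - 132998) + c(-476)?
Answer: -162782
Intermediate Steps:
c(g) = -412 + g² + 410*g
(364*(-167) - 132998) + c(-476) = (364*(-167) - 132998) + (-412 + (-476)² + 410*(-476)) = (-60788 - 132998) + (-412 + 226576 - 195160) = -193786 + 31004 = -162782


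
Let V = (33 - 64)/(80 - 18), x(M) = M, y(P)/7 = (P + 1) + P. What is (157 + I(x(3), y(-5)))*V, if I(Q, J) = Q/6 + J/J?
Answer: -317/4 ≈ -79.250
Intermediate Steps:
y(P) = 7 + 14*P (y(P) = 7*((P + 1) + P) = 7*((1 + P) + P) = 7*(1 + 2*P) = 7 + 14*P)
I(Q, J) = 1 + Q/6 (I(Q, J) = Q*(⅙) + 1 = Q/6 + 1 = 1 + Q/6)
V = -½ (V = -31/62 = -31*1/62 = -½ ≈ -0.50000)
(157 + I(x(3), y(-5)))*V = (157 + (1 + (⅙)*3))*(-½) = (157 + (1 + ½))*(-½) = (157 + 3/2)*(-½) = (317/2)*(-½) = -317/4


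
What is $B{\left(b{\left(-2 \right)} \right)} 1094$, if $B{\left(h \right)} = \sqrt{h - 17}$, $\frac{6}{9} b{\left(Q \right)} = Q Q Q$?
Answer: $1094 i \sqrt{29} \approx 5891.4 i$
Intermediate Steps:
$b{\left(Q \right)} = \frac{3 Q^{3}}{2}$ ($b{\left(Q \right)} = \frac{3 Q Q Q}{2} = \frac{3 Q^{2} Q}{2} = \frac{3 Q^{3}}{2}$)
$B{\left(h \right)} = \sqrt{-17 + h}$
$B{\left(b{\left(-2 \right)} \right)} 1094 = \sqrt{-17 + \frac{3 \left(-2\right)^{3}}{2}} \cdot 1094 = \sqrt{-17 + \frac{3}{2} \left(-8\right)} 1094 = \sqrt{-17 - 12} \cdot 1094 = \sqrt{-29} \cdot 1094 = i \sqrt{29} \cdot 1094 = 1094 i \sqrt{29}$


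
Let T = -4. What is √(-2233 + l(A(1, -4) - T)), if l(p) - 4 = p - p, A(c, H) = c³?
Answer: I*√2229 ≈ 47.212*I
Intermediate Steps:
l(p) = 4 (l(p) = 4 + (p - p) = 4 + 0 = 4)
√(-2233 + l(A(1, -4) - T)) = √(-2233 + 4) = √(-2229) = I*√2229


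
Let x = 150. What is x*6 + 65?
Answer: 965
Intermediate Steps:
x*6 + 65 = 150*6 + 65 = 900 + 65 = 965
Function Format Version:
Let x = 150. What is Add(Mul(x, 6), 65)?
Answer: 965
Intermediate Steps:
Add(Mul(x, 6), 65) = Add(Mul(150, 6), 65) = Add(900, 65) = 965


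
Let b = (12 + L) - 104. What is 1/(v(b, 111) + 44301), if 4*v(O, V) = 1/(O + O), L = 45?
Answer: 376/16657175 ≈ 2.2573e-5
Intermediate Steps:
b = -47 (b = (12 + 45) - 104 = 57 - 104 = -47)
v(O, V) = 1/(8*O) (v(O, V) = 1/(4*(O + O)) = 1/(4*((2*O))) = (1/(2*O))/4 = 1/(8*O))
1/(v(b, 111) + 44301) = 1/((1/8)/(-47) + 44301) = 1/((1/8)*(-1/47) + 44301) = 1/(-1/376 + 44301) = 1/(16657175/376) = 376/16657175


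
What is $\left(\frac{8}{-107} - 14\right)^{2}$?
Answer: $\frac{2268036}{11449} \approx 198.1$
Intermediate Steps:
$\left(\frac{8}{-107} - 14\right)^{2} = \left(8 \left(- \frac{1}{107}\right) - 14\right)^{2} = \left(- \frac{8}{107} - 14\right)^{2} = \left(- \frac{1506}{107}\right)^{2} = \frac{2268036}{11449}$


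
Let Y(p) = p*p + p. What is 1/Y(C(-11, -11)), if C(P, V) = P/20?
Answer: -400/99 ≈ -4.0404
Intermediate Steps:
C(P, V) = P/20 (C(P, V) = P*(1/20) = P/20)
Y(p) = p + p**2 (Y(p) = p**2 + p = p + p**2)
1/Y(C(-11, -11)) = 1/(((1/20)*(-11))*(1 + (1/20)*(-11))) = 1/(-11*(1 - 11/20)/20) = 1/(-11/20*9/20) = 1/(-99/400) = -400/99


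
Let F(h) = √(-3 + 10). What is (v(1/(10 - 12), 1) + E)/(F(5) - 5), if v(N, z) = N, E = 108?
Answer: -1075/36 - 215*√7/36 ≈ -45.662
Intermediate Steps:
F(h) = √7
(v(1/(10 - 12), 1) + E)/(F(5) - 5) = (1/(10 - 12) + 108)/(√7 - 5) = (1/(-2) + 108)/(-5 + √7) = (-½ + 108)/(-5 + √7) = 215/(2*(-5 + √7))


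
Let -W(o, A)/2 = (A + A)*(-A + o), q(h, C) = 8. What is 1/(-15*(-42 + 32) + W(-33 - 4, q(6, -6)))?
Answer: 1/1590 ≈ 0.00062893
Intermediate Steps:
W(o, A) = -4*A*(o - A) (W(o, A) = -2*(A + A)*(-A + o) = -2*2*A*(o - A) = -4*A*(o - A))
1/(-15*(-42 + 32) + W(-33 - 4, q(6, -6))) = 1/(-15*(-42 + 32) + 4*8*(8 - (-33 - 4))) = 1/(-15*(-10) + 4*8*(8 - 1*(-37))) = 1/(150 + 4*8*(8 + 37)) = 1/(150 + 4*8*45) = 1/(150 + 1440) = 1/1590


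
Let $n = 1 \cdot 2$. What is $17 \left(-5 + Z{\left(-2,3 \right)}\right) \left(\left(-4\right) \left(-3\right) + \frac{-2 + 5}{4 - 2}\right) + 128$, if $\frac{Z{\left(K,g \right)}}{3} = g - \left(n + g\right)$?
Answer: $- \frac{4793}{2} \approx -2396.5$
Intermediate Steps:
$n = 2$
$Z{\left(K,g \right)} = -6$ ($Z{\left(K,g \right)} = 3 \left(g - \left(2 + g\right)\right) = 3 \left(-2\right) = -6$)
$17 \left(-5 + Z{\left(-2,3 \right)}\right) \left(\left(-4\right) \left(-3\right) + \frac{-2 + 5}{4 - 2}\right) + 128 = 17 \left(-5 - 6\right) \left(\left(-4\right) \left(-3\right) + \frac{-2 + 5}{4 - 2}\right) + 128 = 17 \left(- 11 \left(12 + \frac{3}{2}\right)\right) + 128 = 17 \left(\left(-11\right) \frac{27}{2}\right) + 128 = 17 \left(- \frac{297}{2}\right) + 128 = - \frac{5049}{2} + 128 = - \frac{4793}{2}$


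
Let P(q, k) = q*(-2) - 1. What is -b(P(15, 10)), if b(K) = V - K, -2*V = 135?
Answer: 73/2 ≈ 36.500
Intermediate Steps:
V = -135/2 (V = -½*135 = -135/2 ≈ -67.500)
P(q, k) = -1 - 2*q (P(q, k) = -2*q - 1 = -1 - 2*q)
b(K) = -135/2 - K
-b(P(15, 10)) = -(-135/2 - (-1 - 2*15)) = -(-135/2 - (-1 - 30)) = -(-135/2 - 1*(-31)) = -(-135/2 + 31) = -1*(-73/2) = 73/2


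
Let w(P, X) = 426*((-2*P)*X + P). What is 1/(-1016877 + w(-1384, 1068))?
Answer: 1/1257744963 ≈ 7.9507e-10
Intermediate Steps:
w(P, X) = 426*P - 852*P*X (w(P, X) = 426*(-2*P*X + P) = 426*(P - 2*P*X) = 426*P - 852*P*X)
1/(-1016877 + w(-1384, 1068)) = 1/(-1016877 + 426*(-1384)*(1 - 2*1068)) = 1/(-1016877 + 426*(-1384)*(1 - 2136)) = 1/(-1016877 + 426*(-1384)*(-2135)) = 1/(-1016877 + 1258761840) = 1/1257744963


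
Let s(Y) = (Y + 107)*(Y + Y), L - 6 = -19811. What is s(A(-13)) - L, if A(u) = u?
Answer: 17361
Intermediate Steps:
L = -19805 (L = 6 - 19811 = -19805)
s(Y) = 2*Y*(107 + Y) (s(Y) = (107 + Y)*(2*Y) = 2*Y*(107 + Y))
s(A(-13)) - L = 2*(-13)*(107 - 13) - 1*(-19805) = 2*(-13)*94 + 19805 = -2444 + 19805 = 17361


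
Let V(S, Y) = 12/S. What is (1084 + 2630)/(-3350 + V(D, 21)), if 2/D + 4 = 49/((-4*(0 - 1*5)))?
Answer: -37140/33593 ≈ -1.1056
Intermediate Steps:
D = -40/31 (D = 2/(-4 + 49/((-4*(0 - 1*5)))) = 2/(-4 + 49/((-4*(0 - 5)))) = 2/(-4 + 49/((-4*(-5)))) = 2/(-4 + 49/20) = 2/(-31/20) = 2*(-20/31) = -40/31 ≈ -1.2903)
(1084 + 2630)/(-3350 + V(D, 21)) = (1084 + 2630)/(-3350 + 12/(-40/31)) = 3714/(-3350 + 12*(-31/40)) = 3714/(-3350 - 93/10) = 3714/(-33593/10) = 3714*(-10/33593) = -37140/33593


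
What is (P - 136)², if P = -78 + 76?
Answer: 19044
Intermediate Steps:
P = -2
(P - 136)² = (-2 - 136)² = (-138)² = 19044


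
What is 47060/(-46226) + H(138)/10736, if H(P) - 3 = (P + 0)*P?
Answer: 187615231/248141168 ≈ 0.75608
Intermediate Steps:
H(P) = 3 + P² (H(P) = 3 + (P + 0)*P = 3 + P*P = 3 + P²)
47060/(-46226) + H(138)/10736 = 47060/(-46226) + (3 + 138²)/10736 = 47060*(-1/46226) + (3 + 19044)*(1/10736) = -23530/23113 + 19047*(1/10736) = -23530/23113 + 19047/10736 = 187615231/248141168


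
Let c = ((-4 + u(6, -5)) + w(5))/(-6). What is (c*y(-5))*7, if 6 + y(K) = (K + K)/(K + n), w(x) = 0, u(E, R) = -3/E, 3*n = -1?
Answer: -693/32 ≈ -21.656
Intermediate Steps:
n = -⅓ (n = (⅓)*(-1) = -⅓ ≈ -0.33333)
y(K) = -6 + 2*K/(-⅓ + K) (y(K) = -6 + (K + K)/(K - ⅓) = -6 + (2*K)/(-⅓ + K) = -6 + 2*K/(-⅓ + K))
c = ¾ (c = ((-4 - 3/6) + 0)/(-6) = ((-4 - 3*⅙) + 0)*(-⅙) = ((-4 - ½) + 0)*(-⅙) = (-9/2 + 0)*(-⅙) = -9/2*(-⅙) = ¾ ≈ 0.75000)
(c*y(-5))*7 = (3*(6*(1 - 2*(-5))/(-1 + 3*(-5)))/4)*7 = (3*(6*(1 + 10)/(-1 - 15))/4)*7 = (3*(6*11/(-16))/4)*7 = (3*(6*(-1/16)*11)/4)*7 = ((¾)*(-33/8))*7 = -99/32*7 = -693/32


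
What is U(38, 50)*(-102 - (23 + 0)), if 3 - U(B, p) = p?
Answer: 5875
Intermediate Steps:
U(B, p) = 3 - p
U(38, 50)*(-102 - (23 + 0)) = (3 - 1*50)*(-102 - (23 + 0)) = (3 - 50)*(-102 - 1*23) = -47*(-102 - 23) = -47*(-125) = 5875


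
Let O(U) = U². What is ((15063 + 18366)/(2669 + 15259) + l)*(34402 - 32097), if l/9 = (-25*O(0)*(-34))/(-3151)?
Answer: 25684615/5976 ≈ 4298.0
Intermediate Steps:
l = 0 (l = 9*((-25*0²*(-34))/(-3151)) = 9*((-25*0*(-34))*(-1/3151)) = 9*((0*(-34))*(-1/3151)) = 9*(0*(-1/3151)) = 9*0 = 0)
((15063 + 18366)/(2669 + 15259) + l)*(34402 - 32097) = ((15063 + 18366)/(2669 + 15259) + 0)*(34402 - 32097) = (33429/17928 + 0)*2305 = (33429*(1/17928) + 0)*2305 = (11143/5976 + 0)*2305 = (11143/5976)*2305 = 25684615/5976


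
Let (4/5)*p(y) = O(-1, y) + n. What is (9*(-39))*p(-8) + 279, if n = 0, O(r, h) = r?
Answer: 2871/4 ≈ 717.75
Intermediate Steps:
p(y) = -5/4 (p(y) = 5*(-1 + 0)/4 = (5/4)*(-1) = -5/4)
(9*(-39))*p(-8) + 279 = (9*(-39))*(-5/4) + 279 = -351*(-5/4) + 279 = 1755/4 + 279 = 2871/4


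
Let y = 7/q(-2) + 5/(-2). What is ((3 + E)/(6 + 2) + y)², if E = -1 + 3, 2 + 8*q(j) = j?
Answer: 16129/64 ≈ 252.02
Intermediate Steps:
q(j) = -¼ + j/8
E = 2
y = -33/2 (y = 7/(-¼ + (⅛)*(-2)) + 5/(-2) = 7/(-¼ - ¼) + 5*(-½) = 7/(-½) - 5/2 = 7*(-2) - 5/2 = -14 - 5/2 = -33/2 ≈ -16.500)
((3 + E)/(6 + 2) + y)² = ((3 + 2)/(6 + 2) - 33/2)² = (5/8 - 33/2)² = (-127/8)² = 16129/64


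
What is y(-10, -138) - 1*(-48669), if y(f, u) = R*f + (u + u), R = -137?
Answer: 49763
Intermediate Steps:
y(f, u) = -137*f + 2*u (y(f, u) = -137*f + (u + u) = -137*f + 2*u)
y(-10, -138) - 1*(-48669) = (-137*(-10) + 2*(-138)) - 1*(-48669) = (1370 - 276) + 48669 = 1094 + 48669 = 49763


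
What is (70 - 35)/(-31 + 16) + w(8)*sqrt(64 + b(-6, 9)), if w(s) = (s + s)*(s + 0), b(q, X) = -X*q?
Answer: -7/3 + 128*sqrt(118) ≈ 1388.1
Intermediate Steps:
b(q, X) = -X*q
w(s) = 2*s**2 (w(s) = (2*s)*s = 2*s**2)
(70 - 35)/(-31 + 16) + w(8)*sqrt(64 + b(-6, 9)) = (70 - 35)/(-31 + 16) + (2*8**2)*sqrt(64 - 1*9*(-6)) = 35/(-15) + (2*64)*sqrt(64 + 54) = 35*(-1/15) + 128*sqrt(118) = -7/3 + 128*sqrt(118)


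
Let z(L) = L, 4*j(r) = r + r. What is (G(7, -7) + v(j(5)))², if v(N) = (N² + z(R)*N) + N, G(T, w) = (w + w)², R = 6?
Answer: 772641/16 ≈ 48290.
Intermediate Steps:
G(T, w) = 4*w² (G(T, w) = (2*w)² = 4*w²)
j(r) = r/2 (j(r) = (r + r)/4 = (2*r)/4 = r/2)
v(N) = N² + 7*N (v(N) = (N² + 6*N) + N = N² + 7*N)
(G(7, -7) + v(j(5)))² = (4*(-7)² + ((½)*5)*(7 + (½)*5))² = (4*49 + 5*(7 + 5/2)/2)² = (196 + (5/2)*(19/2))² = (196 + 95/4)² = (879/4)² = 772641/16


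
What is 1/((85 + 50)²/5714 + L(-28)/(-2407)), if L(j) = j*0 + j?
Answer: 13753598/44027567 ≈ 0.31239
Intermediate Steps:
L(j) = j (L(j) = 0 + j = j)
1/((85 + 50)²/5714 + L(-28)/(-2407)) = 1/((85 + 50)²/5714 - 28/(-2407)) = 1/(135²*(1/5714) - 28*(-1/2407)) = 1/(18225*(1/5714) + 28/2407) = 1/(18225/5714 + 28/2407) = 1/(44027567/13753598) = 13753598/44027567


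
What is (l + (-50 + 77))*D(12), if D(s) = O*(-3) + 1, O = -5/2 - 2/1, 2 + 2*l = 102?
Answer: 2233/2 ≈ 1116.5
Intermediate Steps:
l = 50 (l = -1 + (½)*102 = -1 + 51 = 50)
O = -9/2 (O = -5*½ - 2*1 = -5/2 - 2 = -9/2 ≈ -4.5000)
D(s) = 29/2 (D(s) = -9/2*(-3) + 1 = 27/2 + 1 = 29/2)
(l + (-50 + 77))*D(12) = (50 + (-50 + 77))*(29/2) = (50 + 27)*(29/2) = 77*(29/2) = 2233/2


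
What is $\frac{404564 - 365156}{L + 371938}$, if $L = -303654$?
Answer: $\frac{9852}{17071} \approx 0.57712$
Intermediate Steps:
$\frac{404564 - 365156}{L + 371938} = \frac{404564 - 365156}{-303654 + 371938} = \frac{39408}{68284} = 39408 \cdot \frac{1}{68284} = \frac{9852}{17071}$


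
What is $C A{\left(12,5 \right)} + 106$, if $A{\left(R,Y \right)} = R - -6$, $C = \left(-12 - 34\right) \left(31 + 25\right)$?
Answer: $-46262$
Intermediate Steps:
$C = -2576$ ($C = \left(-12 - 34\right) 56 = \left(-46\right) 56 = -2576$)
$A{\left(R,Y \right)} = 6 + R$ ($A{\left(R,Y \right)} = R + 6 = 6 + R$)
$C A{\left(12,5 \right)} + 106 = - 2576 \left(6 + 12\right) + 106 = \left(-2576\right) 18 + 106 = -46368 + 106 = -46262$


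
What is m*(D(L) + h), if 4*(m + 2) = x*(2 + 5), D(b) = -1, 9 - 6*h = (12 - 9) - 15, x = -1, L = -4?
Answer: -75/8 ≈ -9.3750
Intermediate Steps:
h = 7/2 (h = 3/2 - ((12 - 9) - 15)/6 = 3/2 - (3 - 15)/6 = 3/2 - ⅙*(-12) = 3/2 + 2 = 7/2 ≈ 3.5000)
m = -15/4 (m = -2 + (-(2 + 5))/4 = -2 + (-1*7)/4 = -2 + (¼)*(-7) = -2 - 7/4 = -15/4 ≈ -3.7500)
m*(D(L) + h) = -15*(-1 + 7/2)/4 = -15/4*5/2 = -75/8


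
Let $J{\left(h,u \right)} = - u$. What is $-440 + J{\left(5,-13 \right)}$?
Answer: $-427$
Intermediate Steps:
$-440 + J{\left(5,-13 \right)} = -440 - -13 = -440 + 13 = -427$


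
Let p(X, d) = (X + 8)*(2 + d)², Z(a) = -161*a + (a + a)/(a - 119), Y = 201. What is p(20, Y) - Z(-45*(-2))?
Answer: 33882098/29 ≈ 1.1683e+6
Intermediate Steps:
Z(a) = -161*a + 2*a/(-119 + a) (Z(a) = -161*a + (2*a)/(-119 + a) = -161*a + 2*a/(-119 + a))
p(X, d) = (2 + d)²*(8 + X) (p(X, d) = (8 + X)*(2 + d)² = (2 + d)²*(8 + X))
p(20, Y) - Z(-45*(-2)) = (2 + 201)²*(8 + 20) - (-45*(-2))*(19161 - (-7245)*(-2))/(-119 - 45*(-2)) = 203²*28 - 90*(19161 - 161*90)/(-119 + 90) = 41209*28 - 90*(19161 - 14490)/(-29) = 1153852 - 90*(-1)*4671/29 = 1153852 - 1*(-420390/29) = 1153852 + 420390/29 = 33882098/29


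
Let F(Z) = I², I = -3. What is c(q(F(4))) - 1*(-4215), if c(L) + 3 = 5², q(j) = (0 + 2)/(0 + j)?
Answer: 4237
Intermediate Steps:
F(Z) = 9 (F(Z) = (-3)² = 9)
q(j) = 2/j
c(L) = 22 (c(L) = -3 + 5² = -3 + 25 = 22)
c(q(F(4))) - 1*(-4215) = 22 - 1*(-4215) = 22 + 4215 = 4237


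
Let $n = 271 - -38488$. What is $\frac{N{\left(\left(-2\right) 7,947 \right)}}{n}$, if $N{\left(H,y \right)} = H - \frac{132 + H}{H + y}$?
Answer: $- \frac{13180}{36162147} \approx -0.00036447$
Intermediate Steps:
$n = 38759$ ($n = 271 + 38488 = 38759$)
$N{\left(H,y \right)} = H - \frac{132 + H}{H + y}$
$\frac{N{\left(\left(-2\right) 7,947 \right)}}{n} = \frac{\frac{1}{\left(-2\right) 7 + 947} \left(-132 + \left(\left(-2\right) 7\right)^{2} - \left(-2\right) 7 + \left(-2\right) 7 \cdot 947\right)}{38759} = \frac{-132 + \left(-14\right)^{2} - -14 - 13258}{-14 + 947} \cdot \frac{1}{38759} = \frac{-132 + 196 + 14 - 13258}{933} \cdot \frac{1}{38759} = \frac{1}{933} \left(-13180\right) \frac{1}{38759} = \left(- \frac{13180}{933}\right) \frac{1}{38759} = - \frac{13180}{36162147}$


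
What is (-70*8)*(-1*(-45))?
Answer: -25200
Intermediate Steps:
(-70*8)*(-1*(-45)) = -35*16*45 = -560*45 = -25200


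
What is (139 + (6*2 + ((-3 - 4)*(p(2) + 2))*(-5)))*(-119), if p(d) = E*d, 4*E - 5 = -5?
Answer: -26299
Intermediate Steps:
E = 0 (E = 5/4 + (¼)*(-5) = 5/4 - 5/4 = 0)
p(d) = 0 (p(d) = 0*d = 0)
(139 + (6*2 + ((-3 - 4)*(p(2) + 2))*(-5)))*(-119) = (139 + (6*2 + ((-3 - 4)*(0 + 2))*(-5)))*(-119) = (139 + (12 - 7*2*(-5)))*(-119) = (139 + (12 - 14*(-5)))*(-119) = (139 + (12 + 70))*(-119) = (139 + 82)*(-119) = 221*(-119) = -26299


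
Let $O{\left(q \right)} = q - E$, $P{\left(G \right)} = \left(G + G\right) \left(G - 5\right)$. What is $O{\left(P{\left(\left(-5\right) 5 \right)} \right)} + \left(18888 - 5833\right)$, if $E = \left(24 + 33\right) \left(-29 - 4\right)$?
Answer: $16436$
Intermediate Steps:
$P{\left(G \right)} = 2 G \left(-5 + G\right)$
$E = -1881$ ($E = 57 \left(-33\right) = -1881$)
$O{\left(q \right)} = 1881 + q$ ($O{\left(q \right)} = q - -1881 = q + 1881 = 1881 + q$)
$O{\left(P{\left(\left(-5\right) 5 \right)} \right)} + \left(18888 - 5833\right) = \left(1881 + 2 \left(\left(-5\right) 5\right) \left(-5 - 25\right)\right) + \left(18888 - 5833\right) = \left(1881 + 2 \left(-25\right) \left(-5 - 25\right)\right) + 13055 = \left(1881 + 2 \left(-25\right) \left(-30\right)\right) + 13055 = \left(1881 + 1500\right) + 13055 = 3381 + 13055 = 16436$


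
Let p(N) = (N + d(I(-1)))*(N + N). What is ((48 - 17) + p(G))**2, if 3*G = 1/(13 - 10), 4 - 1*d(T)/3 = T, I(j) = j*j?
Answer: 7155625/6561 ≈ 1090.6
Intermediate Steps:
I(j) = j**2
d(T) = 12 - 3*T
G = 1/9 (G = 1/(3*(13 - 10)) = (1/3)/3 = (1/3)*(1/3) = 1/9 ≈ 0.11111)
p(N) = 2*N*(9 + N) (p(N) = (N + (12 - 3*(-1)**2))*(N + N) = (N + (12 - 3*1))*(2*N) = (N + (12 - 3))*(2*N) = (N + 9)*(2*N) = (9 + N)*(2*N) = 2*N*(9 + N))
((48 - 17) + p(G))**2 = ((48 - 17) + 2*(1/9)*(9 + 1/9))**2 = (31 + 2*(1/9)*(82/9))**2 = (31 + 164/81)**2 = (2675/81)**2 = 7155625/6561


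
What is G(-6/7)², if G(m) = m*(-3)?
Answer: 324/49 ≈ 6.6122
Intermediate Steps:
G(m) = -3*m
G(-6/7)² = (-(-18)/7)² = (-3*(-6/7))² = (18/7)² = 324/49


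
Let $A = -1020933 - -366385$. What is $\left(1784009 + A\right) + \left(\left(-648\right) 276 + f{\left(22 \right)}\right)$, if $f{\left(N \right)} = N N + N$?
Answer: $951119$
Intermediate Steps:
$f{\left(N \right)} = N + N^{2}$ ($f{\left(N \right)} = N^{2} + N = N + N^{2}$)
$A = -654548$ ($A = -1020933 + 366385 = -654548$)
$\left(1784009 + A\right) + \left(\left(-648\right) 276 + f{\left(22 \right)}\right) = \left(1784009 - 654548\right) + \left(\left(-648\right) 276 + 22 \left(1 + 22\right)\right) = 1129461 + \left(-178848 + 22 \cdot 23\right) = 1129461 + \left(-178848 + 506\right) = 1129461 - 178342 = 951119$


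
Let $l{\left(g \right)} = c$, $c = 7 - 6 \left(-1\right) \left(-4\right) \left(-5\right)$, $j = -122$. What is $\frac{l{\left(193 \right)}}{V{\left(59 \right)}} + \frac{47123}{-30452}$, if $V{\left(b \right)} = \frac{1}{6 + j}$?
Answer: $- \frac{448665987}{30452} \approx -14734.0$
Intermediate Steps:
$c = 127$ ($c = 7 - 6 \cdot 4 \left(-5\right) = 7 - -120 = 7 + 120 = 127$)
$l{\left(g \right)} = 127$
$V{\left(b \right)} = - \frac{1}{116}$ ($V{\left(b \right)} = \frac{1}{6 - 122} = \frac{1}{-116} = - \frac{1}{116}$)
$\frac{l{\left(193 \right)}}{V{\left(59 \right)}} + \frac{47123}{-30452} = \frac{127}{- \frac{1}{116}} + \frac{47123}{-30452} = 127 \left(-116\right) + 47123 \left(- \frac{1}{30452}\right) = -14732 - \frac{47123}{30452} = - \frac{448665987}{30452}$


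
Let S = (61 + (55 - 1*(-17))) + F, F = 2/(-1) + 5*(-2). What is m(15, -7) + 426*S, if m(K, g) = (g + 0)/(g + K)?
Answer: 412361/8 ≈ 51545.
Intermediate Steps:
m(K, g) = g/(K + g)
F = -12 (F = 2*(-1) - 10 = -2 - 10 = -12)
S = 121 (S = (61 + (55 - 1*(-17))) - 12 = (61 + (55 + 17)) - 12 = (61 + 72) - 12 = 133 - 12 = 121)
m(15, -7) + 426*S = -7/(15 - 7) + 426*121 = -7/8 + 51546 = 412361/8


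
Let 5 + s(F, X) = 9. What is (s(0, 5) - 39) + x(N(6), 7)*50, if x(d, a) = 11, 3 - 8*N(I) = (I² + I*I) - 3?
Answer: 515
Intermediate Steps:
s(F, X) = 4 (s(F, X) = -5 + 9 = 4)
N(I) = ¾ - I²/4 (N(I) = 3/8 - ((I² + I*I) - 3)/8 = 3/8 - ((I² + I²) - 3)/8 = 3/8 - (2*I² - 3)/8 = 3/8 - (-3 + 2*I²)/8 = 3/8 + (3/8 - I²/4) = ¾ - I²/4)
(s(0, 5) - 39) + x(N(6), 7)*50 = (4 - 39) + 11*50 = -35 + 550 = 515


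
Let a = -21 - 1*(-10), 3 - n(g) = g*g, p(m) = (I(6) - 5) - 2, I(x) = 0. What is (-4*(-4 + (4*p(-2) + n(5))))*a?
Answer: -2376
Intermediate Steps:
p(m) = -7 (p(m) = (0 - 5) - 2 = -5 - 2 = -7)
n(g) = 3 - g² (n(g) = 3 - g*g = 3 - g²)
a = -11 (a = -21 + 10 = -11)
(-4*(-4 + (4*p(-2) + n(5))))*a = -4*(-4 + (4*(-7) + (3 - 1*5²)))*(-11) = -4*(-4 + (-28 + (3 - 1*25)))*(-11) = -4*(-4 + (-28 + (3 - 25)))*(-11) = -4*(-4 + (-28 - 22))*(-11) = -4*(-4 - 50)*(-11) = -4*(-54)*(-11) = 216*(-11) = -2376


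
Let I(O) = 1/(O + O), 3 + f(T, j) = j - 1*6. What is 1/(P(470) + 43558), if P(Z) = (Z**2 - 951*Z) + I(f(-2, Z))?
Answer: -922/168276063 ≈ -5.4791e-6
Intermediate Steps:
f(T, j) = -9 + j (f(T, j) = -3 + (j - 1*6) = -3 + (j - 6) = -3 + (-6 + j) = -9 + j)
I(O) = 1/(2*O)
P(Z) = Z**2 + 1/(2*(-9 + Z)) - 951*Z (P(Z) = (Z**2 - 951*Z) + 1/(2*(-9 + Z)) = Z**2 + 1/(2*(-9 + Z)) - 951*Z)
1/(P(470) + 43558) = 1/((1/2 + 470*(-951 + 470)*(-9 + 470))/(-9 + 470) + 43558) = 1/((1/2 + 470*(-481)*461)/461 + 43558) = 1/((1/2 - 104218270)/461 + 43558) = 1/((1/461)*(-208436539/2) + 43558) = 1/(-208436539/922 + 43558) = 1/(-168276063/922) = -922/168276063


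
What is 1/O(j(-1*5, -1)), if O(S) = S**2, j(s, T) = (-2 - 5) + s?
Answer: 1/144 ≈ 0.0069444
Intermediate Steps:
j(s, T) = -7 + s
1/O(j(-1*5, -1)) = 1/((-7 - 1*5)**2) = 1/((-7 - 5)**2) = 1/((-12)**2) = 1/144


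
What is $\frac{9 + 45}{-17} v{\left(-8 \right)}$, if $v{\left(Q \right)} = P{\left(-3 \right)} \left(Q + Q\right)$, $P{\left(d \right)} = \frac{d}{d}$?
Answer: $\frac{864}{17} \approx 50.824$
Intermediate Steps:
$P{\left(d \right)} = 1$
$v{\left(Q \right)} = 2 Q$ ($v{\left(Q \right)} = 1 \left(Q + Q\right) = 1 \cdot 2 Q = 2 Q$)
$\frac{9 + 45}{-17} v{\left(-8 \right)} = \frac{9 + 45}{-17} \cdot 2 \left(-8\right) = \left(- \frac{1}{17}\right) 54 \left(-16\right) = \left(- \frac{54}{17}\right) \left(-16\right) = \frac{864}{17}$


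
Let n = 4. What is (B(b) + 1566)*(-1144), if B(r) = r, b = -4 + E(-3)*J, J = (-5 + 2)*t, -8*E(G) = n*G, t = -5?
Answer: -1812668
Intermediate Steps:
E(G) = -G/2
J = 15 (J = (-5 + 2)*(-5) = -3*(-5) = 15)
b = 37/2 (b = -4 - 1/2*(-3)*15 = -4 + (3/2)*15 = -4 + 45/2 = 37/2 ≈ 18.500)
(B(b) + 1566)*(-1144) = (37/2 + 1566)*(-1144) = (3169/2)*(-1144) = -1812668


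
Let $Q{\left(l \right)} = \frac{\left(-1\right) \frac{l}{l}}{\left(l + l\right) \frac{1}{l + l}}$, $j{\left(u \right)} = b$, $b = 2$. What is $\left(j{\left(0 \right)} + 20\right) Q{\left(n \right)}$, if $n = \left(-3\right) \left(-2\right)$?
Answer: $-22$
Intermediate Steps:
$j{\left(u \right)} = 2$
$n = 6$
$Q{\left(l \right)} = -1$ ($Q{\left(l \right)} = \frac{\left(-1\right) 1}{2 l \frac{1}{2 l}} = - \frac{1}{2 l \frac{1}{2 l}} = - 1^{-1} = \left(-1\right) 1 = -1$)
$\left(j{\left(0 \right)} + 20\right) Q{\left(n \right)} = \left(2 + 20\right) \left(-1\right) = 22 \left(-1\right) = -22$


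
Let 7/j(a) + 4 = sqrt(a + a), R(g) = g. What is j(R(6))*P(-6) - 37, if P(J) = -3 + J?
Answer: 26 + 63*sqrt(3)/2 ≈ 80.560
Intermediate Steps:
j(a) = 7/(-4 + sqrt(2)*sqrt(a)) (j(a) = 7/(-4 + sqrt(a + a)) = 7/(-4 + sqrt(2*a)) = 7/(-4 + sqrt(2)*sqrt(a)))
j(R(6))*P(-6) - 37 = (7/(-4 + sqrt(2)*sqrt(6)))*(-3 - 6) - 37 = (7/(-4 + 2*sqrt(3)))*(-9) - 37 = -63/(-4 + 2*sqrt(3)) - 37 = -37 - 63/(-4 + 2*sqrt(3))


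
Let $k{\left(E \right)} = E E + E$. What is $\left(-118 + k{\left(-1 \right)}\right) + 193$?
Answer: $75$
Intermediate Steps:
$k{\left(E \right)} = E + E^{2}$ ($k{\left(E \right)} = E^{2} + E = E + E^{2}$)
$\left(-118 + k{\left(-1 \right)}\right) + 193 = \left(-118 - \left(1 - 1\right)\right) + 193 = \left(-118 - 0\right) + 193 = \left(-118 + 0\right) + 193 = -118 + 193 = 75$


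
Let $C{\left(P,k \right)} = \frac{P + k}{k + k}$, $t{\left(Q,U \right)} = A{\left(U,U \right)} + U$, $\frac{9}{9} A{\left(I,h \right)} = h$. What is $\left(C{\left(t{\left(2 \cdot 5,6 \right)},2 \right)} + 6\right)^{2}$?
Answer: $\frac{361}{4} \approx 90.25$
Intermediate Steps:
$A{\left(I,h \right)} = h$
$t{\left(Q,U \right)} = 2 U$ ($t{\left(Q,U \right)} = U + U = 2 U$)
$C{\left(P,k \right)} = \frac{P + k}{2 k}$
$\left(C{\left(t{\left(2 \cdot 5,6 \right)},2 \right)} + 6\right)^{2} = \left(\frac{2 \cdot 6 + 2}{2 \cdot 2} + 6\right)^{2} = \left(\frac{1}{2} \cdot \frac{1}{2} \left(12 + 2\right) + 6\right)^{2} = \left(\frac{1}{2} \cdot \frac{1}{2} \cdot 14 + 6\right)^{2} = \left(\frac{7}{2} + 6\right)^{2} = \left(\frac{19}{2}\right)^{2} = \frac{361}{4}$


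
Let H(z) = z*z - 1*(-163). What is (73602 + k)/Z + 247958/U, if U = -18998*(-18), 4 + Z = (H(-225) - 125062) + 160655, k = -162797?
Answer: -4541805407/14768912214 ≈ -0.30752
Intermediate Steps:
H(z) = 163 + z**2 (H(z) = z**2 + 163 = 163 + z**2)
Z = 86377 (Z = -4 + (((163 + (-225)**2) - 125062) + 160655) = -4 + (((163 + 50625) - 125062) + 160655) = -4 + ((50788 - 125062) + 160655) = -4 + (-74274 + 160655) = -4 + 86381 = 86377)
U = 341964
(73602 + k)/Z + 247958/U = (73602 - 162797)/86377 + 247958/341964 = -89195*1/86377 + 247958*(1/341964) = -89195/86377 + 123979/170982 = -4541805407/14768912214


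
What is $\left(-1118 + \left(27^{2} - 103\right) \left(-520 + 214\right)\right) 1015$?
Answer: $-195564110$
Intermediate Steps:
$\left(-1118 + \left(27^{2} - 103\right) \left(-520 + 214\right)\right) 1015 = \left(-1118 + \left(729 - 103\right) \left(-306\right)\right) 1015 = \left(-1118 + 626 \left(-306\right)\right) 1015 = \left(-1118 - 191556\right) 1015 = \left(-192674\right) 1015 = -195564110$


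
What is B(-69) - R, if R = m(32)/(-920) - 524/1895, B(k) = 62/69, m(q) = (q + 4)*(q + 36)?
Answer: 501568/130755 ≈ 3.8359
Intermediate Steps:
m(q) = (4 + q)*(36 + q)
B(k) = 62/69 (B(k) = 62*(1/69) = 62/69)
R = -128026/43585 (R = (144 + 32² + 40*32)/(-920) - 524/1895 = (144 + 1024 + 1280)*(-1/920) - 524*1/1895 = 2448*(-1/920) - 524/1895 = -306/115 - 524/1895 = -128026/43585 ≈ -2.9374)
B(-69) - R = 62/69 - 1*(-128026/43585) = 62/69 + 128026/43585 = 501568/130755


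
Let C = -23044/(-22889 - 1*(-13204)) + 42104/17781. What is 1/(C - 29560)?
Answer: -172208985/5089680073996 ≈ -3.3835e-5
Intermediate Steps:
C = 817522604/172208985 (C = -23044/(-22889 + 13204) + 42104*(1/17781) = -23044/(-9685) + 42104/17781 = -23044*(-1/9685) + 42104/17781 = 23044/9685 + 42104/17781 = 817522604/172208985 ≈ 4.7473)
1/(C - 29560) = 1/(817522604/172208985 - 29560) = 1/(-5089680073996/172208985) = -172208985/5089680073996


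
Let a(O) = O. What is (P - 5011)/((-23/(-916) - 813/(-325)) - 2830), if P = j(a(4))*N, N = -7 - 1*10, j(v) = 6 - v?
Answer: 1501896500/841738817 ≈ 1.7843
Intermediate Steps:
N = -17 (N = -7 - 10 = -17)
P = -34 (P = (6 - 1*4)*(-17) = (6 - 4)*(-17) = 2*(-17) = -34)
(P - 5011)/((-23/(-916) - 813/(-325)) - 2830) = (-34 - 5011)/((-23/(-916) - 813/(-325)) - 2830) = -5045/((-23*(-1/916) - 813*(-1/325)) - 2830) = -5045/((23/916 + 813/325) - 2830) = -5045/(752183/297700 - 2830) = -5045/(-841738817/297700) = -5045*(-297700/841738817) = 1501896500/841738817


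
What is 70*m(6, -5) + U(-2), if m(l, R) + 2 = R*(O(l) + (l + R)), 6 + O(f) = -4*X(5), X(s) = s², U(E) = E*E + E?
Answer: 36612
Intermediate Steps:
U(E) = E + E² (U(E) = E² + E = E + E²)
O(f) = -106 (O(f) = -6 - 4*5² = -6 - 4*25 = -6 - 100 = -106)
m(l, R) = -2 + R*(-106 + R + l) (m(l, R) = -2 + R*(-106 + (l + R)) = -2 + R*(-106 + (R + l)) = -2 + R*(-106 + R + l))
70*m(6, -5) + U(-2) = 70*(-2 + (-5)² - 106*(-5) - 5*6) - 2*(1 - 2) = 70*(-2 + 25 + 530 - 30) - 2*(-1) = 70*523 + 2 = 36610 + 2 = 36612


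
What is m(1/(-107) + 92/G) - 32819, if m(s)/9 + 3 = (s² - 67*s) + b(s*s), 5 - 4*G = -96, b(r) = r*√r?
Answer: -43527678612252953/1262163027943 ≈ -34487.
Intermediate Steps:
b(r) = r^(3/2)
G = 101/4 (G = 5/4 - ¼*(-96) = 5/4 + 24 = 101/4 ≈ 25.250)
m(s) = -27 - 603*s + 9*s² + 9*(s²)^(3/2) (m(s) = -27 + 9*((s² - 67*s) + (s*s)^(3/2)) = -27 + 9*((s² - 67*s) + (s²)^(3/2)) = -27 + 9*(s² + (s²)^(3/2) - 67*s) = -27 + (-603*s + 9*s² + 9*(s²)^(3/2)) = -27 - 603*s + 9*s² + 9*(s²)^(3/2))
m(1/(-107) + 92/G) - 32819 = (-27 - 603*(1/(-107) + 92/(101/4)) + 9*(1/(-107) + 92/(101/4))² + 9*((1/(-107) + 92/(101/4))²)^(3/2)) - 32819 = (-27 - 603*(1*(-1/107) + 92*(4/101)) + 9*(1*(-1/107) + 92*(4/101))² + 9*((1*(-1/107) + 92*(4/101))²)^(3/2)) - 32819 = (-27 - 603*(-1/107 + 368/101) + 9*(-1/107 + 368/101)² + 9*((-1/107 + 368/101)²)^(3/2)) - 32819 = (-27 - 603*39275/10807 + 9*(39275/10807)² + 9*((39275/10807)²)^(3/2)) - 32819 = (-27 - 23682825/10807 + 9*(1542525625/116791249) + 9*(1542525625/116791249)^(3/2)) - 32819 = (-27 - 23682825/10807 + 13882730625/116791249 + 9*(60582693921875/1262163027943)) - 32819 = (-27 - 23682825/10807 + 13882730625/116791249 + 545244245296875/1262163027943) - 32819 = -2104750198191636/1262163027943 - 32819 = -43527678612252953/1262163027943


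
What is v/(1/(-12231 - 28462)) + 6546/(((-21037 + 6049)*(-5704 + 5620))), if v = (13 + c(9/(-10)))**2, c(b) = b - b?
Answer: -1443039213253/209832 ≈ -6.8771e+6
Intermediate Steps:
c(b) = 0
v = 169 (v = (13 + 0)**2 = 13**2 = 169)
v/(1/(-12231 - 28462)) + 6546/(((-21037 + 6049)*(-5704 + 5620))) = 169/(1/(-12231 - 28462)) + 6546/(((-21037 + 6049)*(-5704 + 5620))) = 169/(1/(-40693)) + 6546/((-14988*(-84))) = 169/(-1/40693) + 6546/1258992 = 169*(-40693) + 6546*(1/1258992) = -6877117 + 1091/209832 = -1443039213253/209832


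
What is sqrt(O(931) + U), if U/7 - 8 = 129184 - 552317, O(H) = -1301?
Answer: 2*I*sqrt(740794) ≈ 1721.4*I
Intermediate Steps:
U = -2961875 (U = 56 + 7*(129184 - 552317) = 56 + 7*(-423133) = 56 - 2961931 = -2961875)
sqrt(O(931) + U) = sqrt(-1301 - 2961875) = sqrt(-2963176) = 2*I*sqrt(740794)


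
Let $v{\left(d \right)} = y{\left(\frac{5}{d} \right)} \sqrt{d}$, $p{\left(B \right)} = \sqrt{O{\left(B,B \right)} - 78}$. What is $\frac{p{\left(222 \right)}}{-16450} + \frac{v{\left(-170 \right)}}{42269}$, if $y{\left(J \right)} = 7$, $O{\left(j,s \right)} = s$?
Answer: $- \frac{6}{8225} + \frac{7 i \sqrt{170}}{42269} \approx -0.00072948 + 0.0021592 i$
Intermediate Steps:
$p{\left(B \right)} = \sqrt{-78 + B}$ ($p{\left(B \right)} = \sqrt{B - 78} = \sqrt{-78 + B}$)
$v{\left(d \right)} = 7 \sqrt{d}$
$\frac{p{\left(222 \right)}}{-16450} + \frac{v{\left(-170 \right)}}{42269} = \frac{\sqrt{-78 + 222}}{-16450} + \frac{7 \sqrt{-170}}{42269} = \sqrt{144} \left(- \frac{1}{16450}\right) + 7 i \sqrt{170} \cdot \frac{1}{42269} = 12 \left(- \frac{1}{16450}\right) + 7 i \sqrt{170} \cdot \frac{1}{42269} = - \frac{6}{8225} + \frac{7 i \sqrt{170}}{42269}$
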